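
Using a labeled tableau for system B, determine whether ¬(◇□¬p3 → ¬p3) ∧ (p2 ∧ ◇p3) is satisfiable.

No, unsatisfiable

1. ¬(◇□¬p3 → ¬p3) ∧ (p2 ∧ ◇p3), u
2. ¬(◇□¬p3 → ¬p3), u   [∧-rule on 1]
3. p2 ∧ ◇p3, u   [∧-rule on 1]
4. ◇□¬p3, u   [¬→-rule on 2]
5. p3, u   [¬→-rule on 2]
6. p2, u   [∧-rule on 3]
7. ◇p3, u   [∧-rule on 3]
8. □¬p3, v   [◇-rule on 4: fresh world v, uRv]
9. ¬p3, u   [□-rule on 8 via vRu]
Accessibility: uRu, uRv, vRu, vRv
Branch closes: p3 and ¬p3 both at u.
Every branch closes; the branch above is one of them.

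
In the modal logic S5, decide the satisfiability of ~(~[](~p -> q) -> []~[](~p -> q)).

Unsatisfiable

1. ~(~[](~p -> q) -> []~[](~p -> q)), u
2. ~[](~p -> q), u   [~->-rule on 1]
3. ~[]~[](~p -> q), u   [~->-rule on 1]
4. ~(~p -> q), v   [~[]-rule on 2: fresh world v, uRv]
5. ~p, v   [~->-rule on 4]
6. ~q, v   [~->-rule on 4]
7. [](~p -> q), w   [~[]-rule on 3: fresh world w, uRw]
8. ~p -> q, u   [[]-rule on 7 via wRu]
9. ~p -> q, v   [[]-rule on 7 via wRv]
10. ~p -> q, w   [[]-rule on 7 via wRw]
11. q, u   [->-rule on 8 (branches; this branch)]
12. q, v   [->-rule on 9 (branches; this branch)]
Accessibility: uRu, uRv, uRw, vRu, vRv, vRw, wRu, wRv, wRw
Branch closes: q and ~q both at v.
All branches of the tableau close; one closing branch shown above.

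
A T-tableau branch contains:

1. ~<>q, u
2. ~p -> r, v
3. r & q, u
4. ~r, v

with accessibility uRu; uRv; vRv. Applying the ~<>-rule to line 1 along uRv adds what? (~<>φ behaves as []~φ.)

~q, v

~<>φ behaves as []~φ: propagate the negated body to each accessible world.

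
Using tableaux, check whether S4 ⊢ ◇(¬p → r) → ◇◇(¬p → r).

Tableau for the negation ¬(◇(¬p → r) → ◇◇(¬p → r)):
1. ¬(◇(¬p → r) → ◇◇(¬p → r)), 0
2. ◇(¬p → r), 0
3. ¬◇◇(¬p → r), 0
4. ¬◇(¬p → r), 0
5. ¬(¬p → r), 0
6. ¬p, 0
7. ¬r, 0
8. ¬p → r, 1
9. ¬◇(¬p → r), 1
10. ¬(¬p → r), 1
11. ¬p, 1
12. ¬r, 1
13. r, 1
Accessibility: 0R0, 0R1, 1R1
Branch closes: r and ¬r both at 1.
All branches of the negation close; one closing branch shown above.

Valid in S4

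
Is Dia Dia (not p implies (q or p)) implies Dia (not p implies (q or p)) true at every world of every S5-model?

Tableau for the negation not (Dia Dia (not p implies (q or p)) implies Dia (not p implies (q or p))):
1. not (Dia Dia (not p implies (q or p)) implies Dia (not p implies (q or p))), w0
2. Dia Dia (not p implies (q or p)), w0
3. not Dia (not p implies (q or p)), w0
4. not (not p implies (q or p)), w0
5. not p, w0
6. not (q or p), w0
7. not q, w0
8. Dia (not p implies (q or p)), w1
9. not (not p implies (q or p)), w1
10. not p, w1
11. not (q or p), w1
12. not q, w1
13. not p implies (q or p), w2
14. not (not p implies (q or p)), w2
15. not p, w2
16. not (q or p), w2
17. not q, w2
18. q or p, w2
19. p, w2
Accessibility: w0Rw0, w0Rw1, w0Rw2, w1Rw0, w1Rw1, w1Rw2, w2Rw0, w2Rw1, w2Rw2
Branch closes: p and not p both at w2.
All branches of the negation close; one closing branch shown above.

Yes, valid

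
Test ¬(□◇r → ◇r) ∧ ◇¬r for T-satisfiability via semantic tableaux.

No, unsatisfiable

1. ¬(□◇r → ◇r) ∧ ◇¬r, 0
2. ¬(□◇r → ◇r), 0   [∧-rule on 1]
3. ◇¬r, 0   [∧-rule on 1]
4. □◇r, 0   [¬→-rule on 2]
5. ¬◇r, 0   [¬→-rule on 2]
6. ◇r, 0   [□-rule on 4 via 0R0]
7. ¬r, 0   [¬◇-rule on 5 via 0R0]
8. ¬r, 1   [◇-rule on 3: fresh world 1, 0R1]
9. ◇r, 1   [□-rule on 4 via 0R1]
10. r, 2   [◇-rule on 6: fresh world 2, 0R2]
11. ◇r, 2   [□-rule on 4 via 0R2]
12. ¬r, 2   [¬◇-rule on 5 via 0R2]
Accessibility: 0R0, 0R1, 0R2, 1R1, 2R2
Branch closes: r and ¬r both at 2.
Every branch closes; the branch above is one of them.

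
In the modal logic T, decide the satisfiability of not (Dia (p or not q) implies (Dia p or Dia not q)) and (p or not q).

No, unsatisfiable

1. not (Dia (p or not q) implies (Dia p or Dia not q)) and (p or not q), u
2. not (Dia (p or not q) implies (Dia p or Dia not q)), u
3. p or not q, u
4. Dia (p or not q), u
5. not (Dia p or Dia not q), u
6. not Dia p, u
7. not Dia not q, u
8. not p, u
9. q, u
10. not q, u
Accessibility: uRu
Branch closes: q and not q both at u.
Every branch closes; the branch above is one of them.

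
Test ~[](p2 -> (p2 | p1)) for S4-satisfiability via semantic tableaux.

Unsatisfiable

1. ~[](p2 -> (p2 | p1)), w0
2. ~(p2 -> (p2 | p1)), w1
3. p2, w1
4. ~(p2 | p1), w1
5. ~p2, w1
6. ~p1, w1
Accessibility: w0Rw0, w0Rw1, w1Rw1
Branch closes: p2 and ~p2 both at w1.
Every branch closes; the branch above is one of them.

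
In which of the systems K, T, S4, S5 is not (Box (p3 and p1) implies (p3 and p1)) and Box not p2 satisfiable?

K-tableau for the formula:
1. not (Box (p3 and p1) implies (p3 and p1)) and Box not p2, w0
2. not (Box (p3 and p1) implies (p3 and p1)), w0
3. Box not p2, w0
4. Box (p3 and p1), w0
5. not (p3 and p1), w0
6. not p1, w0
Complete open branch: satisfiable in K.
T-tableau for the formula:
1. not (Box (p3 and p1) implies (p3 and p1)) and Box not p2, w0
2. not (Box (p3 and p1) implies (p3 and p1)), w0
3. Box not p2, w0
4. Box (p3 and p1), w0
5. not (p3 and p1), w0
6. not p2, w0
7. p3 and p1, w0
8. p3, w0
9. p1, w0
10. not p1, w0
Accessibility: w0Rw0
Branch closes: p1 and not p1 both at w0.
Every branch closes (one shown): unsatisfiable in T, hence also in S4, S5 (every S4/S5-frame is a T-frame).

K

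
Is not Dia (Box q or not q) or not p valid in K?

Tableau for the negation not (not Dia (Box q or not q) or not p):
1. not (not Dia (Box q or not q) or not p), w0
2. Dia (Box q or not q), w0
3. p, w0
4. Box q or not q, w1
5. not q, w1
Accessibility: w0Rw1
The negation has an open branch (countermodel exists).

No, not valid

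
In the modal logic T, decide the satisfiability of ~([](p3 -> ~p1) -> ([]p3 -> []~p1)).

Unsatisfiable

1. ~([](p3 -> ~p1) -> ([]p3 -> []~p1)), 0
2. [](p3 -> ~p1), 0
3. ~([]p3 -> []~p1), 0
4. []p3, 0
5. ~[]~p1, 0
6. p3 -> ~p1, 0
7. p3, 0
8. ~p1, 0
9. p1, 1
10. p3 -> ~p1, 1
11. p3, 1
12. ~p1, 1
Accessibility: 0R0, 0R1, 1R1
Branch closes: p1 and ~p1 both at 1.
Every branch closes; the branch above is one of them.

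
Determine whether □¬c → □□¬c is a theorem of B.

Tableau for the negation ¬(□¬c → □□¬c):
1. ¬(□¬c → □□¬c), u
2. □¬c, u
3. ¬□□¬c, u
4. ¬c, u
5. ¬□¬c, v
6. ¬c, v
7. c, w
Accessibility: uRu, uRv, vRu, vRv, vRw, wRv, wRw
The negation has an open branch (countermodel exists).

Invalid (countermodel exists)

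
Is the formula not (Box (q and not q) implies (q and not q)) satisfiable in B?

Unsatisfiable (every branch closes)

1. not (Box (q and not q) implies (q and not q)), 0
2. Box (q and not q), 0   [neg-implies-rule on 1]
3. not (q and not q), 0   [neg-implies-rule on 1]
4. q and not q, 0   [Box-rule on 2 via 0R0]
5. q, 0   [and-rule on 4]
6. not q, 0   [and-rule on 4]
Accessibility: 0R0
Branch closes: q and not q both at 0.
(One branch shown.) All branches close.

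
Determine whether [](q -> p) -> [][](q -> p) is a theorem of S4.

Tableau for the negation ~([](q -> p) -> [][](q -> p)):
1. ~([](q -> p) -> [][](q -> p)), w0
2. [](q -> p), w0
3. ~[][](q -> p), w0
4. q -> p, w0
5. p, w0
6. ~[](q -> p), w1
7. q -> p, w1
8. p, w1
9. ~(q -> p), w2
10. q, w2
11. ~p, w2
12. q -> p, w2
13. p, w2
Accessibility: w0Rw0, w0Rw1, w0Rw2, w1Rw1, w1Rw2, w2Rw2
Branch closes: p and ~p both at w2.
Every branch of the negation's tableau closes; the branch above is one of them.

Valid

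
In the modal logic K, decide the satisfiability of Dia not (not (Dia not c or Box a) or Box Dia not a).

Satisfiable (open branch found)

1. Dia not (not (Dia not c or Box a) or Box Dia not a), u
2. not (not (Dia not c or Box a) or Box Dia not a), v
3. Dia not c or Box a, v
4. not Box Dia not a, v
5. Box a, v
6. not Dia not a, w
7. a, w
Accessibility: uRv, vRw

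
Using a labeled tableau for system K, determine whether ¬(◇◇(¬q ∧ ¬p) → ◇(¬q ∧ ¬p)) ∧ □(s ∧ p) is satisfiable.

Satisfiable (open branch found)

1. ¬(◇◇(¬q ∧ ¬p) → ◇(¬q ∧ ¬p)) ∧ □(s ∧ p), 0
2. ¬(◇◇(¬q ∧ ¬p) → ◇(¬q ∧ ¬p)), 0   [∧-rule on 1]
3. □(s ∧ p), 0   [∧-rule on 1]
4. ◇◇(¬q ∧ ¬p), 0   [¬→-rule on 2]
5. ¬◇(¬q ∧ ¬p), 0   [¬→-rule on 2]
6. ◇(¬q ∧ ¬p), 1   [◇-rule on 4: fresh world 1, 0R1]
7. s ∧ p, 1   [□-rule on 3 via 0R1]
8. s, 1   [∧-rule on 7]
9. p, 1   [∧-rule on 7]
10. ¬(¬q ∧ ¬p), 1   [¬◇-rule on 5 via 0R1]
11. ¬q ∧ ¬p, 2   [◇-rule on 6: fresh world 2, 1R2]
12. ¬q, 2   [∧-rule on 11]
13. ¬p, 2   [∧-rule on 11]
Accessibility: 0R1, 1R2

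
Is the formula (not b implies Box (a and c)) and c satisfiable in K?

1. (not b implies Box (a and c)) and c, w0
2. not b implies Box (a and c), w0   [and-rule on 1]
3. c, w0   [and-rule on 1]
4. Box (a and c), w0   [implies-rule on 2 (branches; this branch)]

Yes, satisfiable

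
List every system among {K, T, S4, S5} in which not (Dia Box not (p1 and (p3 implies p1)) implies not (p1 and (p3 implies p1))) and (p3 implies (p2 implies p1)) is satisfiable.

K, T, S4

S4-tableau for the formula:
1. not (Dia Box not (p1 and (p3 implies p1)) implies not (p1 and (p3 implies p1))) and (p3 implies (p2 implies p1)), 0
2. not (Dia Box not (p1 and (p3 implies p1)) implies not (p1 and (p3 implies p1))), 0
3. p3 implies (p2 implies p1), 0
4. Dia Box not (p1 and (p3 implies p1)), 0
5. p1 and (p3 implies p1), 0
6. p1, 0
7. p3 implies p1, 0
8. p2 implies p1, 0
9. Box not (p1 and (p3 implies p1)), 1
10. not (p1 and (p3 implies p1)), 1
11. not (p3 implies p1), 1
12. p3, 1
13. not p1, 1
Accessibility: 0R0, 0R1, 1R1
Complete open branch: satisfiable in S4, hence also in K, T (this S4-model is also a K-model and a T-model).
S5-tableau for the formula:
1. not (Dia Box not (p1 and (p3 implies p1)) implies not (p1 and (p3 implies p1))) and (p3 implies (p2 implies p1)), 0
2. not (Dia Box not (p1 and (p3 implies p1)) implies not (p1 and (p3 implies p1))), 0
3. p3 implies (p2 implies p1), 0
4. Dia Box not (p1 and (p3 implies p1)), 0
5. p1 and (p3 implies p1), 0
6. p1, 0
7. p3 implies p1, 0
8. p2 implies p1, 0
9. Box not (p1 and (p3 implies p1)), 1
10. not (p1 and (p3 implies p1)), 0
11. not (p1 and (p3 implies p1)), 1
12. not (p3 implies p1), 0
13. p3, 0
14. not p1, 0
Accessibility: 0R0, 0R1, 1R0, 1R1
Branch closes: p1 and not p1 both at 0.
Every branch closes (one shown): unsatisfiable in S5.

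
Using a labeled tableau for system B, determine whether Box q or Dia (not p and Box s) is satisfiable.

Satisfiable

1. Box q or Dia (not p and Box s), u
2. Dia (not p and Box s), u
3. not p and Box s, v
4. not p, v
5. Box s, v
6. s, u
7. s, v
Accessibility: uRu, uRv, vRu, vRv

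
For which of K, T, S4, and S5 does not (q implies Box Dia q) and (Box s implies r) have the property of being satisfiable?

K, T, S4

S5-tableau for the formula:
1. not (q implies Box Dia q) and (Box s implies r), w0
2. not (q implies Box Dia q), w0
3. Box s implies r, w0
4. q, w0
5. not Box Dia q, w0
6. r, w0
7. not Dia q, w1
8. not q, w0
Accessibility: w0Rw0, w0Rw1, w1Rw0, w1Rw1
Branch closes: q and not q both at w0.
Every branch closes (one shown): unsatisfiable in S5.
S4-tableau for the formula:
1. not (q implies Box Dia q) and (Box s implies r), w0
2. not (q implies Box Dia q), w0
3. Box s implies r, w0
4. q, w0
5. not Box Dia q, w0
6. r, w0
7. not Dia q, w1
8. not q, w1
Accessibility: w0Rw0, w0Rw1, w1Rw1
Complete open branch: satisfiable in S4, hence also in K, T (this S4-model is also a K-model and a T-model).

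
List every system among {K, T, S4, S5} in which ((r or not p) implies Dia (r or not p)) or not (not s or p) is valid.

T, S4, S5

K-tableau for the negation not (((r or not p) implies Dia (r or not p)) or not (not s or p)):
1. not (((r or not p) implies Dia (r or not p)) or not (not s or p)), w0
2. not ((r or not p) implies Dia (r or not p)), w0
3. not s or p, w0
4. r or not p, w0
5. not Dia (r or not p), w0
6. p, w0
7. r, w0
Complete open branch: countermodel on a K-frame, so not valid in K.
T-tableau for the negation not (((r or not p) implies Dia (r or not p)) or not (not s or p)):
1. not (((r or not p) implies Dia (r or not p)) or not (not s or p)), w0
2. not ((r or not p) implies Dia (r or not p)), w0
3. not s or p, w0
4. r or not p, w0
5. not Dia (r or not p), w0
6. not (r or not p), w0
7. not r, w0
8. p, w0
9. not p, w0
Accessibility: w0Rw0
Branch closes: p and not p both at w0.
Every branch closes (one shown): valid in T, hence also in S4, S5 (every theorem of T is a theorem of S4 and S5).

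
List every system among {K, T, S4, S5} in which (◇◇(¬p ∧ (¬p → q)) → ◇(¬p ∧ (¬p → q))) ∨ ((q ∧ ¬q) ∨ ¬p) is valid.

T-tableau for the negation ¬((◇◇(¬p ∧ (¬p → q)) → ◇(¬p ∧ (¬p → q))) ∨ ((q ∧ ¬q) ∨ ¬p)):
1. ¬((◇◇(¬p ∧ (¬p → q)) → ◇(¬p ∧ (¬p → q))) ∨ ((q ∧ ¬q) ∨ ¬p)), w0
2. ¬(◇◇(¬p ∧ (¬p → q)) → ◇(¬p ∧ (¬p → q))), w0   [¬∨-rule on 1]
3. ¬((q ∧ ¬q) ∨ ¬p), w0   [¬∨-rule on 1]
4. ◇◇(¬p ∧ (¬p → q)), w0   [¬→-rule on 2]
5. ¬◇(¬p ∧ (¬p → q)), w0   [¬→-rule on 2]
6. ¬(q ∧ ¬q), w0   [¬∨-rule on 3]
7. p, w0   [¬∨-rule on 3]
8. ¬(¬p ∧ (¬p → q)), w0   [¬◇-rule on 5 via w0Rw0]
9. q, w0   [¬∧-rule on 6 (branches; this branch)]
10. ◇(¬p ∧ (¬p → q)), w1   [◇-rule on 4: fresh world w1, w0Rw1]
11. ¬(¬p ∧ (¬p → q)), w1   [¬◇-rule on 5 via w0Rw1]
12. ¬(¬p → q), w1   [¬∧-rule on 11 (branches; this branch)]
13. ¬p, w1   [¬→-rule on 12]
14. ¬q, w1   [¬→-rule on 12]
15. ¬p ∧ (¬p → q), w2   [◇-rule on 10: fresh world w2, w1Rw2]
16. ¬p, w2   [∧-rule on 15]
17. ¬p → q, w2   [∧-rule on 15]
18. q, w2   [→-rule on 17 (branches; this branch)]
Accessibility: w0Rw0, w0Rw1, w1Rw1, w1Rw2, w2Rw2
Complete open branch: countermodel on a T-frame, so not valid in T, nor in K (the same frame is also a K-frame).
S4-tableau for the negation ¬((◇◇(¬p ∧ (¬p → q)) → ◇(¬p ∧ (¬p → q))) ∨ ((q ∧ ¬q) ∨ ¬p)):
1. ¬((◇◇(¬p ∧ (¬p → q)) → ◇(¬p ∧ (¬p → q))) ∨ ((q ∧ ¬q) ∨ ¬p)), w0
2. ¬(◇◇(¬p ∧ (¬p → q)) → ◇(¬p ∧ (¬p → q))), w0   [¬∨-rule on 1]
3. ¬((q ∧ ¬q) ∨ ¬p), w0   [¬∨-rule on 1]
4. ◇◇(¬p ∧ (¬p → q)), w0   [¬→-rule on 2]
5. ¬◇(¬p ∧ (¬p → q)), w0   [¬→-rule on 2]
6. ¬(q ∧ ¬q), w0   [¬∨-rule on 3]
7. p, w0   [¬∨-rule on 3]
8. ¬(¬p ∧ (¬p → q)), w0   [¬◇-rule on 5 via w0Rw0]
9. q, w0   [¬∧-rule on 6 (branches; this branch)]
10. ◇(¬p ∧ (¬p → q)), w1   [◇-rule on 4: fresh world w1, w0Rw1]
11. ¬(¬p ∧ (¬p → q)), w1   [¬◇-rule on 5 via w0Rw1]
12. ¬(¬p → q), w1   [¬∧-rule on 11 (branches; this branch)]
13. ¬p, w1   [¬→-rule on 12]
14. ¬q, w1   [¬→-rule on 12]
15. ¬p ∧ (¬p → q), w2   [◇-rule on 10: fresh world w2, w1Rw2]
16. ¬p, w2   [∧-rule on 15]
17. ¬p → q, w2   [∧-rule on 15]
18. ¬(¬p ∧ (¬p → q)), w2   [¬◇-rule on 5 via w0Rw2]
19. q, w2   [→-rule on 17 (branches; this branch)]
20. ¬(¬p → q), w2   [¬∧-rule on 18 (branches; this branch)]
21. ¬q, w2   [¬→-rule on 20]
Accessibility: w0Rw0, w0Rw1, w0Rw2, w1Rw1, w1Rw2, w2Rw2
Branch closes: q and ¬q both at w2.
Every branch closes (one shown): valid in S4, hence also in S5 (every theorem of S4 is a theorem of S5).

S4, S5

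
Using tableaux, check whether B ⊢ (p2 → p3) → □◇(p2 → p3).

Tableau for the negation ¬((p2 → p3) → □◇(p2 → p3)):
1. ¬((p2 → p3) → □◇(p2 → p3)), w0
2. p2 → p3, w0
3. ¬□◇(p2 → p3), w0
4. p3, w0
5. ¬◇(p2 → p3), w1
6. ¬(p2 → p3), w0
7. p2, w0
8. ¬p3, w0
Accessibility: w0Rw0, w0Rw1, w1Rw0, w1Rw1
Branch closes: p3 and ¬p3 both at w0.
All branches of the negation close; one closing branch shown above.

Valid in B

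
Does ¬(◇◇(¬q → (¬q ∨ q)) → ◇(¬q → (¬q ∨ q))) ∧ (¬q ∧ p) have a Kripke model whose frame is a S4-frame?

Unsatisfiable

1. ¬(◇◇(¬q → (¬q ∨ q)) → ◇(¬q → (¬q ∨ q))) ∧ (¬q ∧ p), u
2. ¬(◇◇(¬q → (¬q ∨ q)) → ◇(¬q → (¬q ∨ q))), u   [∧-rule on 1]
3. ¬q ∧ p, u   [∧-rule on 1]
4. ◇◇(¬q → (¬q ∨ q)), u   [¬→-rule on 2]
5. ¬◇(¬q → (¬q ∨ q)), u   [¬→-rule on 2]
6. ¬q, u   [∧-rule on 3]
7. p, u   [∧-rule on 3]
8. ¬(¬q → (¬q ∨ q)), u   [¬◇-rule on 5 via uRu]
9. ¬(¬q ∨ q), u   [¬→-rule on 8]
10. q, u   [¬∨-rule on 9]
Accessibility: uRu
Branch closes: q and ¬q both at u.
All branches of the tableau close; one closing branch shown above.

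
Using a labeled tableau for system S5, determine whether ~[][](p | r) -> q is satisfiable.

Satisfiable

1. ~[][](p | r) -> q, w0
2. q, w0   [->-rule on 1 (branches; this branch)]
Accessibility: w0Rw0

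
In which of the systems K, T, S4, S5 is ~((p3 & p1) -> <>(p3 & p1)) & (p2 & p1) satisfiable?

K-tableau for the formula:
1. ~((p3 & p1) -> <>(p3 & p1)) & (p2 & p1), w0
2. ~((p3 & p1) -> <>(p3 & p1)), w0
3. p2 & p1, w0
4. p3 & p1, w0
5. ~<>(p3 & p1), w0
6. p2, w0
7. p1, w0
8. p3, w0
Complete open branch: satisfiable in K.
T-tableau for the formula:
1. ~((p3 & p1) -> <>(p3 & p1)) & (p2 & p1), w0
2. ~((p3 & p1) -> <>(p3 & p1)), w0
3. p2 & p1, w0
4. p3 & p1, w0
5. ~<>(p3 & p1), w0
6. p2, w0
7. p1, w0
8. p3, w0
9. ~(p3 & p1), w0
10. ~p1, w0
Accessibility: w0Rw0
Branch closes: p1 and ~p1 both at w0.
Every branch closes (one shown): unsatisfiable in T, hence also in S4, S5 (every S4/S5-frame is a T-frame).

K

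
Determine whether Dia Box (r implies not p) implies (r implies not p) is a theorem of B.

Valid

Tableau for the negation not (Dia Box (r implies not p) implies (r implies not p)):
1. not (Dia Box (r implies not p) implies (r implies not p)), w0
2. Dia Box (r implies not p), w0
3. not (r implies not p), w0
4. r, w0
5. p, w0
6. Box (r implies not p), w1
7. r implies not p, w0
8. r implies not p, w1
9. not p, w0
Accessibility: w0Rw0, w0Rw1, w1Rw0, w1Rw1
Branch closes: p and not p both at w0.
Every branch of the negation's tableau closes; the branch above is one of them.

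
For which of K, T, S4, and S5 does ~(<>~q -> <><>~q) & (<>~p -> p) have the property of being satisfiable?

K

T-tableau for the formula:
1. ~(<>~q -> <><>~q) & (<>~p -> p), 0
2. ~(<>~q -> <><>~q), 0
3. <>~p -> p, 0
4. <>~q, 0
5. ~<><>~q, 0
6. ~<>~q, 0
7. q, 0
8. ~<>~p, 0
9. p, 0
10. ~q, 1
11. ~<>~q, 1
12. q, 1
Accessibility: 0R0, 0R1, 1R1
Branch closes: q and ~q both at 1.
Every branch closes (one shown): unsatisfiable in T, hence also in S4, S5 (every S4/S5-frame is a T-frame).
K-tableau for the formula:
1. ~(<>~q -> <><>~q) & (<>~p -> p), 0
2. ~(<>~q -> <><>~q), 0
3. <>~p -> p, 0
4. <>~q, 0
5. ~<><>~q, 0
6. p, 0
7. ~q, 1
8. ~<>~q, 1
Accessibility: 0R1
Complete open branch: satisfiable in K.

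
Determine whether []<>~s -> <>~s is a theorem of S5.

Yes, valid

Tableau for the negation ~([]<>~s -> <>~s):
1. ~([]<>~s -> <>~s), 0
2. []<>~s, 0
3. ~<>~s, 0
4. <>~s, 0
5. s, 0
6. ~s, 1
7. <>~s, 1
8. s, 1
Accessibility: 0R0, 0R1, 1R0, 1R1
Branch closes: s and ~s both at 1.
Every branch of the negation's tableau closes; the branch above is one of them.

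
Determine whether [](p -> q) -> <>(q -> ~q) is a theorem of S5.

No, not valid

Tableau for the negation ~([](p -> q) -> <>(q -> ~q)):
1. ~([](p -> q) -> <>(q -> ~q)), u
2. [](p -> q), u
3. ~<>(q -> ~q), u
4. p -> q, u
5. ~(q -> ~q), u
6. q, u
Accessibility: uRu
The negation has an open branch (countermodel exists).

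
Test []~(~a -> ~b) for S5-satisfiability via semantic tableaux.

Yes, satisfiable

1. []~(~a -> ~b), u
2. ~(~a -> ~b), u
3. ~a, u
4. b, u
Accessibility: uRu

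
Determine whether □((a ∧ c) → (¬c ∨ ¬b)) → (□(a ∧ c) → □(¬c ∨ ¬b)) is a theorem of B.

Tableau for the negation ¬(□((a ∧ c) → (¬c ∨ ¬b)) → (□(a ∧ c) → □(¬c ∨ ¬b))):
1. ¬(□((a ∧ c) → (¬c ∨ ¬b)) → (□(a ∧ c) → □(¬c ∨ ¬b))), 0
2. □((a ∧ c) → (¬c ∨ ¬b)), 0
3. ¬(□(a ∧ c) → □(¬c ∨ ¬b)), 0
4. □(a ∧ c), 0
5. ¬□(¬c ∨ ¬b), 0
6. (a ∧ c) → (¬c ∨ ¬b), 0
7. a ∧ c, 0
8. a, 0
9. c, 0
10. ¬c ∨ ¬b, 0
11. ¬b, 0
12. ¬(¬c ∨ ¬b), 1
13. c, 1
14. b, 1
15. (a ∧ c) → (¬c ∨ ¬b), 1
16. a ∧ c, 1
17. a, 1
18. ¬c ∨ ¬b, 1
19. ¬b, 1
Accessibility: 0R0, 0R1, 1R0, 1R1
Branch closes: b and ¬b both at 1.
Every branch of the negation's tableau closes; the branch above is one of them.

Yes, valid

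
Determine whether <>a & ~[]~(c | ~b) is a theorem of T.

No, not valid

Tableau for the negation ~(<>a & ~[]~(c | ~b)):
1. ~(<>a & ~[]~(c | ~b)), 0
2. []~(c | ~b), 0
3. ~(c | ~b), 0
4. ~c, 0
5. b, 0
Accessibility: 0R0
The negation has an open branch (countermodel exists).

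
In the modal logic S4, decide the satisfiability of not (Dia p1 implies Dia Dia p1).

1. not (Dia p1 implies Dia Dia p1), u
2. Dia p1, u   [neg-implies-rule on 1]
3. not Dia Dia p1, u   [neg-implies-rule on 1]
4. not Dia p1, u   [neg-Dia-rule on 3 via uRu]
5. not p1, u   [neg-Dia-rule on 4 via uRu]
6. p1, v   [Dia-rule on 2: fresh world v, uRv]
7. not Dia p1, v   [neg-Dia-rule on 3 via uRv]
8. not p1, v   [neg-Dia-rule on 4 via uRv]
Accessibility: uRu, uRv, vRv
Branch closes: p1 and not p1 both at v.
Every branch closes; the branch above is one of them.

Unsatisfiable (every branch closes)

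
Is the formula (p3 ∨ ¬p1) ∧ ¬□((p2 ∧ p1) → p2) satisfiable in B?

1. (p3 ∨ ¬p1) ∧ ¬□((p2 ∧ p1) → p2), 0
2. p3 ∨ ¬p1, 0   [∧-rule on 1]
3. ¬□((p2 ∧ p1) → p2), 0   [∧-rule on 1]
4. ¬p1, 0   [∨-rule on 2 (branches; this branch)]
5. ¬((p2 ∧ p1) → p2), 1   [¬□-rule on 3: fresh world 1, 0R1]
6. p2 ∧ p1, 1   [¬→-rule on 5]
7. ¬p2, 1   [¬→-rule on 5]
8. p2, 1   [∧-rule on 6]
9. p1, 1   [∧-rule on 6]
Accessibility: 0R0, 0R1, 1R0, 1R1
Branch closes: p2 and ¬p2 both at 1.
All branches of the tableau close; one closing branch shown above.

Unsatisfiable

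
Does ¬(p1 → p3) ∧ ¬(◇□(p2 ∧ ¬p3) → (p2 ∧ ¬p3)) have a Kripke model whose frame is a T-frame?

1. ¬(p1 → p3) ∧ ¬(◇□(p2 ∧ ¬p3) → (p2 ∧ ¬p3)), 0
2. ¬(p1 → p3), 0   [∧-rule on 1]
3. ¬(◇□(p2 ∧ ¬p3) → (p2 ∧ ¬p3)), 0   [∧-rule on 1]
4. p1, 0   [¬→-rule on 2]
5. ¬p3, 0   [¬→-rule on 2]
6. ◇□(p2 ∧ ¬p3), 0   [¬→-rule on 3]
7. ¬(p2 ∧ ¬p3), 0   [¬→-rule on 3]
8. ¬p2, 0   [¬∧-rule on 7 (branches; this branch)]
9. □(p2 ∧ ¬p3), 1   [◇-rule on 6: fresh world 1, 0R1]
10. p2 ∧ ¬p3, 1   [□-rule on 9 via 1R1]
11. p2, 1   [∧-rule on 10]
12. ¬p3, 1   [∧-rule on 10]
Accessibility: 0R0, 0R1, 1R1

Satisfiable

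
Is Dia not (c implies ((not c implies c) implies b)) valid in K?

Tableau for the negation not Dia not (c implies ((not c implies c) implies b)):
1. not Dia not (c implies ((not c implies c) implies b)), w0
The negation has an open branch (countermodel exists).

Not valid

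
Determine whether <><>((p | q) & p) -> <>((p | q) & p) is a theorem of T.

No, not valid

Tableau for the negation ~(<><>((p | q) & p) -> <>((p | q) & p)):
1. ~(<><>((p | q) & p) -> <>((p | q) & p)), u
2. <><>((p | q) & p), u
3. ~<>((p | q) & p), u
4. ~((p | q) & p), u
5. ~p, u
6. <>((p | q) & p), v
7. ~((p | q) & p), v
8. ~p, v
9. (p | q) & p, w
10. p | q, w
11. p, w
12. q, w
Accessibility: uRu, uRv, vRv, vRw, wRw
The negation has an open branch (countermodel exists).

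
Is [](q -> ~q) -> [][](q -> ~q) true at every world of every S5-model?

Yes, valid

Tableau for the negation ~([](q -> ~q) -> [][](q -> ~q)):
1. ~([](q -> ~q) -> [][](q -> ~q)), 0
2. [](q -> ~q), 0
3. ~[][](q -> ~q), 0
4. q -> ~q, 0
5. ~q, 0
6. ~[](q -> ~q), 1
7. q -> ~q, 1
8. ~q, 1
9. ~(q -> ~q), 2
10. q, 2
11. q -> ~q, 2
12. ~q, 2
Accessibility: 0R0, 0R1, 0R2, 1R0, 1R1, 1R2, 2R0, 2R1, 2R2
Branch closes: q and ~q both at 2.
Every branch of the negation's tableau closes; the branch above is one of them.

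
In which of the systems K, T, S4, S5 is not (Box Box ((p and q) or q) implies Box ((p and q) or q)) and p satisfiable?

T-tableau for the formula:
1. not (Box Box ((p and q) or q) implies Box ((p and q) or q)) and p, 0
2. not (Box Box ((p and q) or q) implies Box ((p and q) or q)), 0
3. p, 0
4. Box Box ((p and q) or q), 0
5. not Box ((p and q) or q), 0
6. Box ((p and q) or q), 0
7. (p and q) or q, 0
8. p and q, 0
9. q, 0
10. not ((p and q) or q), 1
11. not (p and q), 1
12. not q, 1
13. Box ((p and q) or q), 1
14. (p and q) or q, 1
15. p and q, 1
16. p, 1
17. q, 1
Accessibility: 0R0, 0R1, 1R1
Branch closes: q and not q both at 1.
Every branch closes (one shown): unsatisfiable in T, hence also in S4, S5 (every S4/S5-frame is a T-frame).
K-tableau for the formula:
1. not (Box Box ((p and q) or q) implies Box ((p and q) or q)) and p, 0
2. not (Box Box ((p and q) or q) implies Box ((p and q) or q)), 0
3. p, 0
4. Box Box ((p and q) or q), 0
5. not Box ((p and q) or q), 0
6. not ((p and q) or q), 1
7. not (p and q), 1
8. not q, 1
9. Box ((p and q) or q), 1
Accessibility: 0R1
Complete open branch: satisfiable in K.

K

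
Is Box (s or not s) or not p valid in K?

Valid in K

Tableau for the negation not (Box (s or not s) or not p):
1. not (Box (s or not s) or not p), 0
2. not Box (s or not s), 0   [neg-or-rule on 1]
3. p, 0   [neg-or-rule on 1]
4. not (s or not s), 1   [neg-Box-rule on 2: fresh world 1, 0R1]
5. not s, 1   [neg-or-rule on 4]
6. s, 1   [neg-or-rule on 4]
Accessibility: 0R1
Branch closes: s and not s both at 1.
Every branch of the negation's tableau closes; the branch above is one of them.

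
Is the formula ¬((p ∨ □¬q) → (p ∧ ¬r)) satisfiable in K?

Satisfiable

1. ¬((p ∨ □¬q) → (p ∧ ¬r)), w0
2. p ∨ □¬q, w0
3. ¬(p ∧ ¬r), w0
4. □¬q, w0
5. r, w0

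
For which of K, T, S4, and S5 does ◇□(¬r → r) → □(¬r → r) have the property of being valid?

S5

S5-tableau for the negation ¬(◇□(¬r → r) → □(¬r → r)):
1. ¬(◇□(¬r → r) → □(¬r → r)), 0
2. ◇□(¬r → r), 0
3. ¬□(¬r → r), 0
4. □(¬r → r), 1
5. ¬r → r, 0
6. ¬r → r, 1
7. r, 0
8. r, 1
9. ¬(¬r → r), 2
10. ¬r, 2
11. ¬r → r, 2
12. r, 2
Accessibility: 0R0, 0R1, 0R2, 1R0, 1R1, 1R2, 2R0, 2R1, 2R2
Branch closes: r and ¬r both at 2.
Every branch closes (one shown): valid in S5.
S4-tableau for the negation ¬(◇□(¬r → r) → □(¬r → r)):
1. ¬(◇□(¬r → r) → □(¬r → r)), 0
2. ◇□(¬r → r), 0
3. ¬□(¬r → r), 0
4. □(¬r → r), 1
5. ¬r → r, 1
6. r, 1
7. ¬(¬r → r), 2
8. ¬r, 2
Accessibility: 0R0, 0R1, 0R2, 1R1, 2R2
Complete open branch: countermodel on an S4-frame, so not valid in S4, nor in K, T (the same frame is also a K-frame and a T-frame).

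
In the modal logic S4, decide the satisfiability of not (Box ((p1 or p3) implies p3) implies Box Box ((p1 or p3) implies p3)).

1. not (Box ((p1 or p3) implies p3) implies Box Box ((p1 or p3) implies p3)), w0
2. Box ((p1 or p3) implies p3), w0
3. not Box Box ((p1 or p3) implies p3), w0
4. (p1 or p3) implies p3, w0
5. not (p1 or p3), w0
6. not p1, w0
7. not p3, w0
8. not Box ((p1 or p3) implies p3), w1
9. (p1 or p3) implies p3, w1
10. not (p1 or p3), w1
11. not p1, w1
12. not p3, w1
13. not ((p1 or p3) implies p3), w2
14. p1 or p3, w2
15. not p3, w2
16. (p1 or p3) implies p3, w2
17. p1, w2
18. not (p1 or p3), w2
19. not p1, w2
Accessibility: w0Rw0, w0Rw1, w0Rw2, w1Rw1, w1Rw2, w2Rw2
Branch closes: p1 and not p1 both at w2.
(One branch shown.) All branches close.

Unsatisfiable (every branch closes)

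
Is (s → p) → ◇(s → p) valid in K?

No, not valid

Tableau for the negation ¬((s → p) → ◇(s → p)):
1. ¬((s → p) → ◇(s → p)), 0
2. s → p, 0
3. ¬◇(s → p), 0
4. p, 0
The negation has an open branch (countermodel exists).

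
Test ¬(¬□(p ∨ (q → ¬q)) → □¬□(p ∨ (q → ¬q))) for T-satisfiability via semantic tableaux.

1. ¬(¬□(p ∨ (q → ¬q)) → □¬□(p ∨ (q → ¬q))), w0
2. ¬□(p ∨ (q → ¬q)), w0
3. ¬□¬□(p ∨ (q → ¬q)), w0
4. ¬(p ∨ (q → ¬q)), w1
5. ¬p, w1
6. ¬(q → ¬q), w1
7. q, w1
8. □(p ∨ (q → ¬q)), w2
9. p ∨ (q → ¬q), w2
10. q → ¬q, w2
11. ¬q, w2
Accessibility: w0Rw0, w0Rw1, w0Rw2, w1Rw1, w2Rw2

Satisfiable (open branch found)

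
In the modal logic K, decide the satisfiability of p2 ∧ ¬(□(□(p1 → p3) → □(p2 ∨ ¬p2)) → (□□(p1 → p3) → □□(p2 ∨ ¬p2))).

1. p2 ∧ ¬(□(□(p1 → p3) → □(p2 ∨ ¬p2)) → (□□(p1 → p3) → □□(p2 ∨ ¬p2))), u
2. p2, u   [∧-rule on 1]
3. ¬(□(□(p1 → p3) → □(p2 ∨ ¬p2)) → (□□(p1 → p3) → □□(p2 ∨ ¬p2))), u   [∧-rule on 1]
4. □(□(p1 → p3) → □(p2 ∨ ¬p2)), u   [¬→-rule on 3]
5. ¬(□□(p1 → p3) → □□(p2 ∨ ¬p2)), u   [¬→-rule on 3]
6. □□(p1 → p3), u   [¬→-rule on 5]
7. ¬□□(p2 ∨ ¬p2), u   [¬→-rule on 5]
8. ¬□(p2 ∨ ¬p2), v   [¬□-rule on 7: fresh world v, uRv]
9. □(p1 → p3) → □(p2 ∨ ¬p2), v   [□-rule on 4 via uRv]
10. □(p1 → p3), v   [□-rule on 6 via uRv]
11. □(p2 ∨ ¬p2), v   [→-rule on 9 (branches; this branch)]
12. ¬(p2 ∨ ¬p2), w   [¬□-rule on 8: fresh world w, vRw]
13. ¬p2, w   [¬∨-rule on 12]
14. p2, w   [¬∨-rule on 12]
Accessibility: uRv, vRw
Branch closes: p2 and ¬p2 both at w.
(One branch shown.) All branches close.

No, unsatisfiable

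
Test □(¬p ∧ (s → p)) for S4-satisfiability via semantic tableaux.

Satisfiable

1. □(¬p ∧ (s → p)), u
2. ¬p ∧ (s → p), u   [□-rule on 1 via uRu]
3. ¬p, u   [∧-rule on 2]
4. s → p, u   [∧-rule on 2]
5. ¬s, u   [→-rule on 4 (branches; this branch)]
Accessibility: uRu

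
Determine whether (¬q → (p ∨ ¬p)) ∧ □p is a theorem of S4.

Tableau for the negation ¬((¬q → (p ∨ ¬p)) ∧ □p):
1. ¬((¬q → (p ∨ ¬p)) ∧ □p), 0
2. ¬□p, 0   [¬∧-rule on 1 (branches; this branch)]
3. ¬p, 1   [¬□-rule on 2: fresh world 1, 0R1]
Accessibility: 0R0, 0R1, 1R1
The negation has an open branch (countermodel exists).

No, not valid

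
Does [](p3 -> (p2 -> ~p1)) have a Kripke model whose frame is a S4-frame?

1. [](p3 -> (p2 -> ~p1)), 0
2. p3 -> (p2 -> ~p1), 0
3. p2 -> ~p1, 0
4. ~p1, 0
Accessibility: 0R0

Yes, satisfiable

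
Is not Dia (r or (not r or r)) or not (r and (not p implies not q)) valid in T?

Tableau for the negation not (not Dia (r or (not r or r)) or not (r and (not p implies not q))):
1. not (not Dia (r or (not r or r)) or not (r and (not p implies not q))), u
2. Dia (r or (not r or r)), u
3. r and (not p implies not q), u
4. r, u
5. not p implies not q, u
6. not q, u
7. r or (not r or r), v
8. not r or r, v
9. r, v
Accessibility: uRu, uRv, vRv
The negation has an open branch (countermodel exists).

Invalid (countermodel exists)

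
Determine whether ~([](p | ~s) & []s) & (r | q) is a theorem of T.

Tableau for the negation ~(~([](p | ~s) & []s) & (r | q)):
1. ~(~([](p | ~s) & []s) & (r | q)), u
2. ~(r | q), u
3. ~r, u
4. ~q, u
Accessibility: uRu
The negation has an open branch (countermodel exists).

Not valid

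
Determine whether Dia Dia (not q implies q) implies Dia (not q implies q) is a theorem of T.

Tableau for the negation not (Dia Dia (not q implies q) implies Dia (not q implies q)):
1. not (Dia Dia (not q implies q) implies Dia (not q implies q)), 0
2. Dia Dia (not q implies q), 0
3. not Dia (not q implies q), 0
4. not (not q implies q), 0
5. not q, 0
6. Dia (not q implies q), 1
7. not (not q implies q), 1
8. not q, 1
9. not q implies q, 2
10. q, 2
Accessibility: 0R0, 0R1, 1R1, 1R2, 2R2
The negation has an open branch (countermodel exists).

Invalid (countermodel exists)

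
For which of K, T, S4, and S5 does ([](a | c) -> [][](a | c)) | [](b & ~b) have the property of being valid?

S4, S5

S4-tableau for the negation ~(([](a | c) -> [][](a | c)) | [](b & ~b)):
1. ~(([](a | c) -> [][](a | c)) | [](b & ~b)), w0
2. ~([](a | c) -> [][](a | c)), w0
3. ~[](b & ~b), w0
4. [](a | c), w0
5. ~[][](a | c), w0
6. a | c, w0
7. c, w0
8. ~(b & ~b), w1
9. a | c, w1
10. b, w1
11. c, w1
12. ~[](a | c), w2
13. a | c, w2
14. c, w2
15. ~(a | c), w3
16. ~a, w3
17. ~c, w3
18. a | c, w3
19. c, w3
Accessibility: w0Rw0, w0Rw1, w0Rw2, w0Rw3, w1Rw1, w2Rw2, w2Rw3, w3Rw3
Branch closes: c and ~c both at w3.
Every branch closes (one shown): valid in S4, hence also in S5 (every theorem of S4 is a theorem of S5).
T-tableau for the negation ~(([](a | c) -> [][](a | c)) | [](b & ~b)):
1. ~(([](a | c) -> [][](a | c)) | [](b & ~b)), w0
2. ~([](a | c) -> [][](a | c)), w0
3. ~[](b & ~b), w0
4. [](a | c), w0
5. ~[][](a | c), w0
6. a | c, w0
7. c, w0
8. ~(b & ~b), w1
9. a | c, w1
10. b, w1
11. c, w1
12. ~[](a | c), w2
13. a | c, w2
14. c, w2
15. ~(a | c), w3
16. ~a, w3
17. ~c, w3
Accessibility: w0Rw0, w0Rw1, w0Rw2, w1Rw1, w2Rw2, w2Rw3, w3Rw3
Complete open branch: countermodel on a T-frame, so not valid in T, nor in K (the same frame is also a K-frame).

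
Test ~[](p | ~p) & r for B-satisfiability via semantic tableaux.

1. ~[](p | ~p) & r, w0
2. ~[](p | ~p), w0   [&-rule on 1]
3. r, w0   [&-rule on 1]
4. ~(p | ~p), w1   [~[]-rule on 2: fresh world w1, w0Rw1]
5. ~p, w1   [~|-rule on 4]
6. p, w1   [~|-rule on 4]
Accessibility: w0Rw0, w0Rw1, w1Rw0, w1Rw1
Branch closes: p and ~p both at w1.
Every branch closes; the branch above is one of them.

No, unsatisfiable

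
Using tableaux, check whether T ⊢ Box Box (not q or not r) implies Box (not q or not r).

Valid

Tableau for the negation not (Box Box (not q or not r) implies Box (not q or not r)):
1. not (Box Box (not q or not r) implies Box (not q or not r)), u
2. Box Box (not q or not r), u   [neg-implies-rule on 1]
3. not Box (not q or not r), u   [neg-implies-rule on 1]
4. Box (not q or not r), u   [Box-rule on 2 via uRu]
5. not q or not r, u   [Box-rule on 4 via uRu]
6. not r, u   [or-rule on 5 (branches; this branch)]
7. not (not q or not r), v   [neg-Box-rule on 3: fresh world v, uRv]
8. q, v   [neg-or-rule on 7]
9. r, v   [neg-or-rule on 7]
10. Box (not q or not r), v   [Box-rule on 2 via uRv]
11. not q or not r, v   [Box-rule on 4 via uRv]
12. not r, v   [or-rule on 11 (branches; this branch)]
Accessibility: uRu, uRv, vRv
Branch closes: r and not r both at v.
All branches of the negation close; one closing branch shown above.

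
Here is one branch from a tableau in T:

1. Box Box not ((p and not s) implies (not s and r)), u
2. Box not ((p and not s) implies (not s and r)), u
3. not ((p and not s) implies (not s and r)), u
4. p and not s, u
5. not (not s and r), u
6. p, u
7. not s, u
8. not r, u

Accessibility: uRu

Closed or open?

There is no literal clash: for every atom and world, at most one sign appears.

Open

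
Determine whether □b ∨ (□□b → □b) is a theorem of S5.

Yes, valid

Tableau for the negation ¬(□b ∨ (□□b → □b)):
1. ¬(□b ∨ (□□b → □b)), w0
2. ¬□b, w0   [¬∨-rule on 1]
3. ¬(□□b → □b), w0   [¬∨-rule on 1]
4. □□b, w0   [¬→-rule on 3]
5. □b, w0   [□-rule on 4 via w0Rw0]
6. b, w0   [□-rule on 5 via w0Rw0]
7. ¬b, w1   [¬□-rule on 2: fresh world w1, w0Rw1]
8. □b, w1   [□-rule on 4 via w0Rw1]
9. b, w1   [□-rule on 5 via w0Rw1]
Accessibility: w0Rw0, w0Rw1, w1Rw0, w1Rw1
Branch closes: b and ¬b both at w1.
Every branch of the negation's tableau closes; the branch above is one of them.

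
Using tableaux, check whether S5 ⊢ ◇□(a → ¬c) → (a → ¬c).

Tableau for the negation ¬(◇□(a → ¬c) → (a → ¬c)):
1. ¬(◇□(a → ¬c) → (a → ¬c)), w0
2. ◇□(a → ¬c), w0
3. ¬(a → ¬c), w0
4. a, w0
5. c, w0
6. □(a → ¬c), w1
7. a → ¬c, w0
8. a → ¬c, w1
9. ¬c, w0
Accessibility: w0Rw0, w0Rw1, w1Rw0, w1Rw1
Branch closes: c and ¬c both at w0.
All branches of the negation close; one closing branch shown above.

Valid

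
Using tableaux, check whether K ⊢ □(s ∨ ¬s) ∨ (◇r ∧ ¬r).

Tableau for the negation ¬(□(s ∨ ¬s) ∨ (◇r ∧ ¬r)):
1. ¬(□(s ∨ ¬s) ∨ (◇r ∧ ¬r)), 0
2. ¬□(s ∨ ¬s), 0
3. ¬(◇r ∧ ¬r), 0
4. r, 0
5. ¬(s ∨ ¬s), 1
6. ¬s, 1
7. s, 1
Accessibility: 0R1
Branch closes: s and ¬s both at 1.
All branches of the negation close; one closing branch shown above.

Valid in K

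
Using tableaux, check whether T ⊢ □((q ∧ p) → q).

Yes, valid

Tableau for the negation ¬□((q ∧ p) → q):
1. ¬□((q ∧ p) → q), 0
2. ¬((q ∧ p) → q), 1
3. q ∧ p, 1
4. ¬q, 1
5. q, 1
6. p, 1
Accessibility: 0R0, 0R1, 1R1
Branch closes: q and ¬q both at 1.
Every branch of the negation's tableau closes; the branch above is one of them.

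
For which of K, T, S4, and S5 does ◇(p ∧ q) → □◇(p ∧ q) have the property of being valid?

S4-tableau for the negation ¬(◇(p ∧ q) → □◇(p ∧ q)):
1. ¬(◇(p ∧ q) → □◇(p ∧ q)), 0
2. ◇(p ∧ q), 0
3. ¬□◇(p ∧ q), 0
4. p ∧ q, 1
5. p, 1
6. q, 1
7. ¬◇(p ∧ q), 2
8. ¬(p ∧ q), 2
9. ¬q, 2
Accessibility: 0R0, 0R1, 0R2, 1R1, 2R2
Complete open branch: countermodel on an S4-frame, so not valid in S4, nor in K, T (the same frame is also a K-frame and a T-frame).
S5-tableau for the negation ¬(◇(p ∧ q) → □◇(p ∧ q)):
1. ¬(◇(p ∧ q) → □◇(p ∧ q)), 0
2. ◇(p ∧ q), 0
3. ¬□◇(p ∧ q), 0
4. p ∧ q, 1
5. p, 1
6. q, 1
7. ¬◇(p ∧ q), 2
8. ¬(p ∧ q), 0
9. ¬(p ∧ q), 1
10. ¬(p ∧ q), 2
11. ¬q, 0
12. ¬q, 1
Accessibility: 0R0, 0R1, 0R2, 1R0, 1R1, 1R2, 2R0, 2R1, 2R2
Branch closes: q and ¬q both at 1.
Every branch closes (one shown): valid in S5.

S5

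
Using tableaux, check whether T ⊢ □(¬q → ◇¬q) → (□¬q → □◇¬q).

Tableau for the negation ¬(□(¬q → ◇¬q) → (□¬q → □◇¬q)):
1. ¬(□(¬q → ◇¬q) → (□¬q → □◇¬q)), 0
2. □(¬q → ◇¬q), 0   [¬→-rule on 1]
3. ¬(□¬q → □◇¬q), 0   [¬→-rule on 1]
4. □¬q, 0   [¬→-rule on 3]
5. ¬□◇¬q, 0   [¬→-rule on 3]
6. ¬q → ◇¬q, 0   [□-rule on 2 via 0R0]
7. ¬q, 0   [□-rule on 4 via 0R0]
8. ◇¬q, 0   [→-rule on 6 (branches; this branch)]
9. ¬◇¬q, 1   [¬□-rule on 5: fresh world 1, 0R1]
10. ¬q → ◇¬q, 1   [□-rule on 2 via 0R1]
11. ¬q, 1   [□-rule on 4 via 0R1]
12. q, 1   [¬◇-rule on 9 via 1R1]
Accessibility: 0R0, 0R1, 1R1
Branch closes: q and ¬q both at 1.
All branches of the negation close; one closing branch shown above.

Yes, valid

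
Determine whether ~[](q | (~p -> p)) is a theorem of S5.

Tableau for the negation [](q | (~p -> p)):
1. [](q | (~p -> p)), w0
2. q | (~p -> p), w0   [[]-rule on 1 via w0Rw0]
3. ~p -> p, w0   [|-rule on 2 (branches; this branch)]
4. p, w0   [->-rule on 3 (branches; this branch)]
Accessibility: w0Rw0
The negation has an open branch (countermodel exists).

Not valid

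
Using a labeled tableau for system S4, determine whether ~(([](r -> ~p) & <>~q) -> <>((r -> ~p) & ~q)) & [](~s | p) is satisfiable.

Unsatisfiable

1. ~(([](r -> ~p) & <>~q) -> <>((r -> ~p) & ~q)) & [](~s | p), 0
2. ~(([](r -> ~p) & <>~q) -> <>((r -> ~p) & ~q)), 0
3. [](~s | p), 0
4. [](r -> ~p) & <>~q, 0
5. ~<>((r -> ~p) & ~q), 0
6. [](r -> ~p), 0
7. <>~q, 0
8. ~s | p, 0
9. ~((r -> ~p) & ~q), 0
10. r -> ~p, 0
11. p, 0
12. q, 0
13. ~r, 0
14. ~q, 1
15. ~s | p, 1
16. ~((r -> ~p) & ~q), 1
17. r -> ~p, 1
18. p, 1
19. ~(r -> ~p), 1
20. r, 1
21. ~p, 1
Accessibility: 0R0, 0R1, 1R1
Branch closes: p and ~p both at 1.
All branches of the tableau close; one closing branch shown above.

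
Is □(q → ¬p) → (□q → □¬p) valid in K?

Valid

Tableau for the negation ¬(□(q → ¬p) → (□q → □¬p)):
1. ¬(□(q → ¬p) → (□q → □¬p)), 0
2. □(q → ¬p), 0
3. ¬(□q → □¬p), 0
4. □q, 0
5. ¬□¬p, 0
6. p, 1
7. q → ¬p, 1
8. q, 1
9. ¬p, 1
Accessibility: 0R1
Branch closes: p and ¬p both at 1.
Every branch of the negation's tableau closes; the branch above is one of them.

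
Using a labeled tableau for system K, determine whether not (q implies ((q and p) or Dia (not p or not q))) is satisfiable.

Satisfiable (open branch found)

1. not (q implies ((q and p) or Dia (not p or not q))), w0
2. q, w0
3. not ((q and p) or Dia (not p or not q)), w0
4. not (q and p), w0
5. not Dia (not p or not q), w0
6. not p, w0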